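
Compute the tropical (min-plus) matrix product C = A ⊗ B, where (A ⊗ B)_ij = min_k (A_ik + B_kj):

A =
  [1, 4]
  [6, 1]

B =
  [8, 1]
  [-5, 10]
A ⊗ B =
  [-1, 2]
  [-4, 7]

Apply the min-plus product entry-by-entry:
  C[0][0] = min over k of (A[0][0] + B[0][0] = 1 + 8 = 9, A[0][1] + B[1][0] = 4 + -5 = -1) = -1 (attained at k = 1)
  C[0][1] = min over k of (A[0][0] + B[0][1] = 1 + 1 = 2, A[0][1] + B[1][1] = 4 + 10 = 14) = 2 (attained at k = 0)
  C[1][0] = min over k of (A[1][0] + B[0][0] = 6 + 8 = 14, A[1][1] + B[1][0] = 1 + -5 = -4) = -4 (attained at k = 1)
  C[1][1] = min over k of (A[1][0] + B[0][1] = 6 + 1 = 7, A[1][1] + B[1][1] = 1 + 10 = 11) = 7 (attained at k = 0)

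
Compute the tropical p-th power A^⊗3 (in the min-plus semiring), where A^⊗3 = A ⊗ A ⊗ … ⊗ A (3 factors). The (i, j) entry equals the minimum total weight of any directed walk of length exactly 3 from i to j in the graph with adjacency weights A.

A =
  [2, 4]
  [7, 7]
A^⊗3 =
  [6, 8]
  [11, 13]

Each entry (A^⊗3)_ij equals the minimum over all length-3 walks i = v_0 → v_1 → … → v_3 = j of Σ_t A[v_t][v_{t+1}]. For example, for (i, j) = (0, 1) we minimise over 4 possible intermediate vertex sequences; the minimum is 8, attained along the walk 0 → 0 → 0 → 1.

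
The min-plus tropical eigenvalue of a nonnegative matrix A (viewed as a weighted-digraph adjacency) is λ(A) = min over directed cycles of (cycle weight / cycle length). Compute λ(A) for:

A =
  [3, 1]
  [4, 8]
λ(A) = 5/2

Enumerate directed cycles and compute their means (weight / length). Sample:
  cycle 0 → 0: weight = 3, length = 1, mean = 3/1 ≈ 3.000
  cycle 1 → 1: weight = 8, length = 1, mean = 8/1 ≈ 8.000
  cycle 0 → 1 → 0: weight = 5, length = 2, mean = 5/2 ≈ 2.500
  cycle 1 → 0 → 1: weight = 5, length = 2, mean = 5/2 ≈ 2.500
Minimum mean = 2.500, attained e.g. along the cycle 0 → 1 → 0 with weight 5 and length 2. So λ(A) = 5/2 = 5/2.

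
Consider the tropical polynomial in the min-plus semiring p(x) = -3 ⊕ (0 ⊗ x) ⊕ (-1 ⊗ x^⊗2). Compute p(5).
p(5) = -3

A tropical monomial a ⊗ x^⊗i evaluates to a + i · x. Evaluating each term at x = 5:
  Term 0 contributes -3 + 0 · 5 = -3
  Term 1 contributes 0 + 1 · 5 = 5
  Term 2 contributes -1 + 2 · 5 = 9
p(5) = ⊕ of these = min[-3, 5, 9] = -3.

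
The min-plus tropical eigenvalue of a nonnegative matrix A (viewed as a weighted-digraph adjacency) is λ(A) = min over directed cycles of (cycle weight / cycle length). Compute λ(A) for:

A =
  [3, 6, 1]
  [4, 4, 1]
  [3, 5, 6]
λ(A) = 2

Enumerate directed cycles and compute their means (weight / length). Sample:
  cycle 0 → 0: weight = 3, length = 1, mean = 3/1 ≈ 3.000
  cycle 1 → 1: weight = 4, length = 1, mean = 4/1 ≈ 4.000
  cycle 2 → 2: weight = 6, length = 1, mean = 6/1 ≈ 6.000
  cycle 0 → 1 → 0: weight = 10, length = 2, mean = 10/2 ≈ 5.000
  cycle 0 → 2 → 0: weight = 4, length = 2, mean = 4/2 ≈ 2.000
  cycle 1 → 0 → 1: weight = 10, length = 2, mean = 10/2 ≈ 5.000
Minimum mean = 2.000, attained e.g. along the cycle 0 → 2 → 0 with weight 4 and length 2. So λ(A) = 4/2 = 2.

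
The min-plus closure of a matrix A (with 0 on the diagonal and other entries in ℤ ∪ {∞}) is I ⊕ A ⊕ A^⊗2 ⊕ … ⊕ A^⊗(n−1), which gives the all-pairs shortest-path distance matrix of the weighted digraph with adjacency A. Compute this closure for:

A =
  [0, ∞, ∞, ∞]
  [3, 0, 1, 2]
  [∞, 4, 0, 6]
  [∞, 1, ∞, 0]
Closure =
  [0, ∞, ∞, ∞]
  [3, 0, 1, 2]
  [7, 4, 0, 6]
  [4, 1, 2, 0]

This is the Floyd-Warshall all-pairs shortest-path computation. For each intermediate vertex k = 0, 1, …, 3, update dist[i][j] ← min(dist[i][j], dist[i][k] + dist[k][j]). The final matrix gives, for each (i, j), the minimum total weight of any directed path from i to j (possibly empty when i = j).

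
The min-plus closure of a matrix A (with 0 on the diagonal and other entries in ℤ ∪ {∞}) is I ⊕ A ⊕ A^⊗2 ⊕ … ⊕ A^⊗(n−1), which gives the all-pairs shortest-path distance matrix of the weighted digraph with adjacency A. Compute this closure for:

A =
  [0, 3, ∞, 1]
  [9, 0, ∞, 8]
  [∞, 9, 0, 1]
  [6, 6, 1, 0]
Closure =
  [0, 3, 2, 1]
  [9, 0, 9, 8]
  [7, 7, 0, 1]
  [6, 6, 1, 0]

This is the Floyd-Warshall all-pairs shortest-path computation. For each intermediate vertex k = 0, 1, …, 3, update dist[i][j] ← min(dist[i][j], dist[i][k] + dist[k][j]). The final matrix gives, for each (i, j), the minimum total weight of any directed path from i to j (possibly empty when i = j).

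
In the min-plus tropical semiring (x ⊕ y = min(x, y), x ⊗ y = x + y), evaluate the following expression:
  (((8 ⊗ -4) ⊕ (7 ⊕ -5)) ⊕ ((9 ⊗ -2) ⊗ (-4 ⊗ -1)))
(((8 ⊗ -4) ⊕ (7 ⊕ -5)) ⊕ ((9 ⊗ -2) ⊗ (-4 ⊗ -1))) = -5

Expand innermost to outermost. Recall ⊕ takes the minimum of its arguments and ⊗ takes their sum. Working out the expression (((8 ⊗ -4) ⊕ (7 ⊕ -5)) ⊕ ((9 ⊗ -2) ⊗ (-4 ⊗ -1))) gives -5.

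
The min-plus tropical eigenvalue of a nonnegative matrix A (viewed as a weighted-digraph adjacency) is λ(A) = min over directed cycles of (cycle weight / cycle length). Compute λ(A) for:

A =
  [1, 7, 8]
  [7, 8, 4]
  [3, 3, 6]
λ(A) = 1

Enumerate directed cycles and compute their means (weight / length). Sample:
  cycle 0 → 0: weight = 1, length = 1, mean = 1/1 ≈ 1.000
  cycle 1 → 1: weight = 8, length = 1, mean = 8/1 ≈ 8.000
  cycle 2 → 2: weight = 6, length = 1, mean = 6/1 ≈ 6.000
  cycle 0 → 1 → 0: weight = 14, length = 2, mean = 14/2 ≈ 7.000
  cycle 0 → 2 → 0: weight = 11, length = 2, mean = 11/2 ≈ 5.500
  cycle 1 → 0 → 1: weight = 14, length = 2, mean = 14/2 ≈ 7.000
Minimum mean = 1.000, attained e.g. along the cycle 0 → 0 with weight 1 and length 1. So λ(A) = 1/1 = 1.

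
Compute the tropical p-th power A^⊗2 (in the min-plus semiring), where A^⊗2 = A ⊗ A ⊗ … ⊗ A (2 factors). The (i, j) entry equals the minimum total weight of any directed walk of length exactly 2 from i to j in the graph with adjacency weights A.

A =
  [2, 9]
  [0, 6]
A^⊗2 =
  [4, 11]
  [2, 9]

Each entry (A^⊗2)_ij equals the minimum over all length-2 walks i = v_0 → v_1 → … → v_2 = j of Σ_t A[v_t][v_{t+1}]. For example, for (i, j) = (0, 1) we minimise over 2 possible intermediate vertex sequences; the minimum is 11, attained along the walk 0 → 0 → 1.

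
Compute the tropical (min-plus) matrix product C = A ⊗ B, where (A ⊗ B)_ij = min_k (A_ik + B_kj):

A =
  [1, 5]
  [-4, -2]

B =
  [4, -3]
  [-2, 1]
A ⊗ B =
  [3, -2]
  [-4, -7]

Apply the min-plus product entry-by-entry:
  C[0][0] = min over k of (A[0][0] + B[0][0] = 1 + 4 = 5, A[0][1] + B[1][0] = 5 + -2 = 3) = 3 (attained at k = 1)
  C[0][1] = min over k of (A[0][0] + B[0][1] = 1 + -3 = -2, A[0][1] + B[1][1] = 5 + 1 = 6) = -2 (attained at k = 0)
  C[1][0] = min over k of (A[1][0] + B[0][0] = -4 + 4 = 0, A[1][1] + B[1][0] = -2 + -2 = -4) = -4 (attained at k = 1)
  C[1][1] = min over k of (A[1][0] + B[0][1] = -4 + -3 = -7, A[1][1] + B[1][1] = -2 + 1 = -1) = -7 (attained at k = 0)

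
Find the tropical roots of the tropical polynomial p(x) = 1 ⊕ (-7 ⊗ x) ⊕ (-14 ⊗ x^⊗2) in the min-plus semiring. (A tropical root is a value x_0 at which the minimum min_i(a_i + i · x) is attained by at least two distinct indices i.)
Roots: {7, 8}

Each tropical root is a break point of the lower envelope of the lines y = a_i + i · x (there are 3 lines, with slopes 0, 1, ..., 2). Only the lines that attain the minimum somewhere contribute to roots; other lines are dominated. Here the surviving (envelope) indices are i = 2, i = 1, i = 0.
Intersections between consecutive envelope lines give the roots: for adjacent envelope indices i < j the intersection is x = (a_i − a_j) / (j − i). Reading off the sorted break points: {7, 8}.
Verification: at each break x_0, at least two indices attain the minimum of min_i(a_i + i · x_0).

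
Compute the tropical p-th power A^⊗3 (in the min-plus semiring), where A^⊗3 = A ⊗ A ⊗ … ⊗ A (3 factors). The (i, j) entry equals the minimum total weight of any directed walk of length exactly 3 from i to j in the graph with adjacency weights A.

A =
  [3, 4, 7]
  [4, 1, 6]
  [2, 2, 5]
A^⊗3 =
  [9, 6, 11]
  [6, 3, 8]
  [7, 4, 9]

Each entry (A^⊗3)_ij equals the minimum over all length-3 walks i = v_0 → v_1 → … → v_3 = j of Σ_t A[v_t][v_{t+1}]. For example, for (i, j) = (0, 2) we minimise over 9 possible intermediate vertex sequences; the minimum is 11, attained along the walk 0 → 1 → 1 → 2.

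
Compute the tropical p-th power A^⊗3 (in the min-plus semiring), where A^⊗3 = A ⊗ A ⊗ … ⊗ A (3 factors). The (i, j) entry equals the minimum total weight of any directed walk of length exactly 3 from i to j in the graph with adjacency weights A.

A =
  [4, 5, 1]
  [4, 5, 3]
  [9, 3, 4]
A^⊗3 =
  [8, 8, 7]
  [10, 8, 9]
  [11, 9, 8]

Each entry (A^⊗3)_ij equals the minimum over all length-3 walks i = v_0 → v_1 → … → v_3 = j of Σ_t A[v_t][v_{t+1}]. For example, for (i, j) = (0, 2) we minimise over 9 possible intermediate vertex sequences; the minimum is 7, attained along the walk 0 → 2 → 1 → 2.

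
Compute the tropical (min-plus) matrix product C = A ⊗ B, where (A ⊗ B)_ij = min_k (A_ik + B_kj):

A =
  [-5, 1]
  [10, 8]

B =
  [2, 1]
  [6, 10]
A ⊗ B =
  [-3, -4]
  [12, 11]

Apply the min-plus product entry-by-entry:
  C[0][0] = min over k of (A[0][0] + B[0][0] = -5 + 2 = -3, A[0][1] + B[1][0] = 1 + 6 = 7) = -3 (attained at k = 0)
  C[0][1] = min over k of (A[0][0] + B[0][1] = -5 + 1 = -4, A[0][1] + B[1][1] = 1 + 10 = 11) = -4 (attained at k = 0)
  C[1][0] = min over k of (A[1][0] + B[0][0] = 10 + 2 = 12, A[1][1] + B[1][0] = 8 + 6 = 14) = 12 (attained at k = 0)
  C[1][1] = min over k of (A[1][0] + B[0][1] = 10 + 1 = 11, A[1][1] + B[1][1] = 8 + 10 = 18) = 11 (attained at k = 0)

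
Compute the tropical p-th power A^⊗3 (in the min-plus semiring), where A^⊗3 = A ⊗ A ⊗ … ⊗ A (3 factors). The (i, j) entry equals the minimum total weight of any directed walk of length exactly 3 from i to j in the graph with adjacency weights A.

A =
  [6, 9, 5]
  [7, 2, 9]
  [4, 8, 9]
A^⊗3 =
  [15, 13, 14]
  [11, 6, 13]
  [13, 12, 15]

Each entry (A^⊗3)_ij equals the minimum over all length-3 walks i = v_0 → v_1 → … → v_3 = j of Σ_t A[v_t][v_{t+1}]. For example, for (i, j) = (0, 2) we minimise over 9 possible intermediate vertex sequences; the minimum is 14, attained along the walk 0 → 2 → 0 → 2.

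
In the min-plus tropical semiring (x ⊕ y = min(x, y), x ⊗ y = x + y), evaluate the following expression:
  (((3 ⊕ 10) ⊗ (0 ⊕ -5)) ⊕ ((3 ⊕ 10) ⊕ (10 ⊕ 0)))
(((3 ⊕ 10) ⊗ (0 ⊕ -5)) ⊕ ((3 ⊕ 10) ⊕ (10 ⊕ 0))) = -2

Expand innermost to outermost. Recall ⊕ takes the minimum of its arguments and ⊗ takes their sum. Working out the expression (((3 ⊕ 10) ⊗ (0 ⊕ -5)) ⊕ ((3 ⊕ 10) ⊕ (10 ⊕ 0))) gives -2.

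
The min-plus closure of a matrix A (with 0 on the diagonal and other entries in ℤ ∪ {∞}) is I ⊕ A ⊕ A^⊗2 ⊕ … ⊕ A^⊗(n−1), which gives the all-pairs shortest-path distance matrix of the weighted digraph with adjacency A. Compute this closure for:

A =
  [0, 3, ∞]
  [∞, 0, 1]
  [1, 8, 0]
Closure =
  [0, 3, 4]
  [2, 0, 1]
  [1, 4, 0]

This is the Floyd-Warshall all-pairs shortest-path computation. For each intermediate vertex k = 0, 1, …, 2, update dist[i][j] ← min(dist[i][j], dist[i][k] + dist[k][j]). The final matrix gives, for each (i, j), the minimum total weight of any directed path from i to j (possibly empty when i = j).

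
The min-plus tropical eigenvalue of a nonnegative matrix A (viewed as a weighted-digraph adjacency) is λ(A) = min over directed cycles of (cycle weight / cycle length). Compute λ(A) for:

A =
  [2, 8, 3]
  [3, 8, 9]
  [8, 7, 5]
λ(A) = 2

Enumerate directed cycles and compute their means (weight / length). Sample:
  cycle 0 → 0: weight = 2, length = 1, mean = 2/1 ≈ 2.000
  cycle 1 → 1: weight = 8, length = 1, mean = 8/1 ≈ 8.000
  cycle 2 → 2: weight = 5, length = 1, mean = 5/1 ≈ 5.000
  cycle 0 → 1 → 0: weight = 11, length = 2, mean = 11/2 ≈ 5.500
  cycle 0 → 2 → 0: weight = 11, length = 2, mean = 11/2 ≈ 5.500
  cycle 1 → 0 → 1: weight = 11, length = 2, mean = 11/2 ≈ 5.500
Minimum mean = 2.000, attained e.g. along the cycle 0 → 0 with weight 2 and length 1. So λ(A) = 2/1 = 2.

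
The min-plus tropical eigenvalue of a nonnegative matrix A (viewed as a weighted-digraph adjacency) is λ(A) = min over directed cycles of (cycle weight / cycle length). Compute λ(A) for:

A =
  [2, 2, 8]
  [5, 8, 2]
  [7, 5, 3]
λ(A) = 2

Enumerate directed cycles and compute their means (weight / length). Sample:
  cycle 0 → 0: weight = 2, length = 1, mean = 2/1 ≈ 2.000
  cycle 1 → 1: weight = 8, length = 1, mean = 8/1 ≈ 8.000
  cycle 2 → 2: weight = 3, length = 1, mean = 3/1 ≈ 3.000
  cycle 0 → 1 → 0: weight = 7, length = 2, mean = 7/2 ≈ 3.500
  cycle 0 → 2 → 0: weight = 15, length = 2, mean = 15/2 ≈ 7.500
  cycle 1 → 0 → 1: weight = 7, length = 2, mean = 7/2 ≈ 3.500
Minimum mean = 2.000, attained e.g. along the cycle 0 → 0 with weight 2 and length 1. So λ(A) = 2/1 = 2.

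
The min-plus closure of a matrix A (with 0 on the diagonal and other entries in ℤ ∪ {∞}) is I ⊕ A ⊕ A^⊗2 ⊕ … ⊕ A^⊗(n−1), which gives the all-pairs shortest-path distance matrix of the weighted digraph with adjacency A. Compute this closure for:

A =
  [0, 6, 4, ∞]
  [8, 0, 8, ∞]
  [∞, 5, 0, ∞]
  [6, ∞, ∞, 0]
Closure =
  [0, 6, 4, ∞]
  [8, 0, 8, ∞]
  [13, 5, 0, ∞]
  [6, 12, 10, 0]

This is the Floyd-Warshall all-pairs shortest-path computation. For each intermediate vertex k = 0, 1, …, 3, update dist[i][j] ← min(dist[i][j], dist[i][k] + dist[k][j]). The final matrix gives, for each (i, j), the minimum total weight of any directed path from i to j (possibly empty when i = j).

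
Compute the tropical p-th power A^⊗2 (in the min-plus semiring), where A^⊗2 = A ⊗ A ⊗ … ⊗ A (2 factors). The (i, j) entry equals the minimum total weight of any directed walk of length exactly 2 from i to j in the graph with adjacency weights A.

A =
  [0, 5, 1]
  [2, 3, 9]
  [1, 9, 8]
A^⊗2 =
  [0, 5, 1]
  [2, 6, 3]
  [1, 6, 2]

Each entry (A^⊗2)_ij equals the minimum over all length-2 walks i = v_0 → v_1 → … → v_2 = j of Σ_t A[v_t][v_{t+1}]. For example, for (i, j) = (0, 2) we minimise over 3 possible intermediate vertex sequences; the minimum is 1, attained along the walk 0 → 0 → 2.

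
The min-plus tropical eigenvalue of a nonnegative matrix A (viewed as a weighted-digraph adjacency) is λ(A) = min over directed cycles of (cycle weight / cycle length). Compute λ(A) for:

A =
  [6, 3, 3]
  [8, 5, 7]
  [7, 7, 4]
λ(A) = 4

Enumerate directed cycles and compute their means (weight / length). Sample:
  cycle 0 → 0: weight = 6, length = 1, mean = 6/1 ≈ 6.000
  cycle 1 → 1: weight = 5, length = 1, mean = 5/1 ≈ 5.000
  cycle 2 → 2: weight = 4, length = 1, mean = 4/1 ≈ 4.000
  cycle 0 → 1 → 0: weight = 11, length = 2, mean = 11/2 ≈ 5.500
  cycle 0 → 2 → 0: weight = 10, length = 2, mean = 10/2 ≈ 5.000
  cycle 1 → 0 → 1: weight = 11, length = 2, mean = 11/2 ≈ 5.500
Minimum mean = 4.000, attained e.g. along the cycle 2 → 2 with weight 4 and length 1. So λ(A) = 4/1 = 4.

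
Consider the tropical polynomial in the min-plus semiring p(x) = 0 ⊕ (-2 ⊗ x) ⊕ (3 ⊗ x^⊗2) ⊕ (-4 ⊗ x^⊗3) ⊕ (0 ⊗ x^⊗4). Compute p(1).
p(1) = -1

A tropical monomial a ⊗ x^⊗i evaluates to a + i · x. Evaluating each term at x = 1:
  Term 0 contributes 0 + 0 · 1 = 0
  Term 1 contributes -2 + 1 · 1 = -1
  Term 2 contributes 3 + 2 · 1 = 5
  Term 3 contributes -4 + 3 · 1 = -1
  Term 4 contributes 0 + 4 · 1 = 4
p(1) = ⊕ of these = min[0, -1, 5, -1, 4] = -1.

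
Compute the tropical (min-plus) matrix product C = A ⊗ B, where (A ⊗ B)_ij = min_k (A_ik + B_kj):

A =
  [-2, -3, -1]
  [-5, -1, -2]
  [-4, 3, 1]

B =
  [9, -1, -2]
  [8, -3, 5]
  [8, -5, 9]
A ⊗ B =
  [5, -6, -4]
  [4, -7, -7]
  [5, -5, -6]

Apply the min-plus product entry-by-entry:
  C[0][0] = min over k of (A[0][0] + B[0][0] = -2 + 9 = 7, A[0][1] + B[1][0] = -3 + 8 = 5, A[0][2] + B[2][0] = -1 + 8 = 7) = 5 (attained at k = 1)
  C[0][1] = min over k of (A[0][0] + B[0][1] = -2 + -1 = -3, A[0][1] + B[1][1] = -3 + -3 = -6, A[0][2] + B[2][1] = -1 + -5 = -6) = -6 (attained at k = 1)
  C[0][2] = min over k of (A[0][0] + B[0][2] = -2 + -2 = -4, A[0][1] + B[1][2] = -3 + 5 = 2, A[0][2] + B[2][2] = -1 + 9 = 8) = -4 (attained at k = 0)
  C[1][0] = min over k of (A[1][0] + B[0][0] = -5 + 9 = 4, A[1][1] + B[1][0] = -1 + 8 = 7, A[1][2] + B[2][0] = -2 + 8 = 6) = 4 (attained at k = 0)
  C[1][1] = min over k of (A[1][0] + B[0][1] = -5 + -1 = -6, A[1][1] + B[1][1] = -1 + -3 = -4, A[1][2] + B[2][1] = -2 + -5 = -7) = -7 (attained at k = 2)
  C[1][2] = min over k of (A[1][0] + B[0][2] = -5 + -2 = -7, A[1][1] + B[1][2] = -1 + 5 = 4, A[1][2] + B[2][2] = -2 + 9 = 7) = -7 (attained at k = 0)
  C[2][0] = min over k of (A[2][0] + B[0][0] = -4 + 9 = 5, A[2][1] + B[1][0] = 3 + 8 = 11, A[2][2] + B[2][0] = 1 + 8 = 9) = 5 (attained at k = 0)
  C[2][1] = min over k of (A[2][0] + B[0][1] = -4 + -1 = -5, A[2][1] + B[1][1] = 3 + -3 = 0, A[2][2] + B[2][1] = 1 + -5 = -4) = -5 (attained at k = 0)
  C[2][2] = min over k of (A[2][0] + B[0][2] = -4 + -2 = -6, A[2][1] + B[1][2] = 3 + 5 = 8, A[2][2] + B[2][2] = 1 + 9 = 10) = -6 (attained at k = 0)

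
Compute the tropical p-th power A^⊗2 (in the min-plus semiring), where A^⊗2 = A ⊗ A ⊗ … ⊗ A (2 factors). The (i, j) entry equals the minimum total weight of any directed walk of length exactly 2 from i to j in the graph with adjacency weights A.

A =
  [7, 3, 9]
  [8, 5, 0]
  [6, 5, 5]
A^⊗2 =
  [11, 8, 3]
  [6, 5, 5]
  [11, 9, 5]

Each entry (A^⊗2)_ij equals the minimum over all length-2 walks i = v_0 → v_1 → … → v_2 = j of Σ_t A[v_t][v_{t+1}]. For example, for (i, j) = (0, 2) we minimise over 3 possible intermediate vertex sequences; the minimum is 3, attained along the walk 0 → 1 → 2.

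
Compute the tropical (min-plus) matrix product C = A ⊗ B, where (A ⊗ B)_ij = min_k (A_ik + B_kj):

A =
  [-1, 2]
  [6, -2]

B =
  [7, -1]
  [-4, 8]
A ⊗ B =
  [-2, -2]
  [-6, 5]

Apply the min-plus product entry-by-entry:
  C[0][0] = min over k of (A[0][0] + B[0][0] = -1 + 7 = 6, A[0][1] + B[1][0] = 2 + -4 = -2) = -2 (attained at k = 1)
  C[0][1] = min over k of (A[0][0] + B[0][1] = -1 + -1 = -2, A[0][1] + B[1][1] = 2 + 8 = 10) = -2 (attained at k = 0)
  C[1][0] = min over k of (A[1][0] + B[0][0] = 6 + 7 = 13, A[1][1] + B[1][0] = -2 + -4 = -6) = -6 (attained at k = 1)
  C[1][1] = min over k of (A[1][0] + B[0][1] = 6 + -1 = 5, A[1][1] + B[1][1] = -2 + 8 = 6) = 5 (attained at k = 0)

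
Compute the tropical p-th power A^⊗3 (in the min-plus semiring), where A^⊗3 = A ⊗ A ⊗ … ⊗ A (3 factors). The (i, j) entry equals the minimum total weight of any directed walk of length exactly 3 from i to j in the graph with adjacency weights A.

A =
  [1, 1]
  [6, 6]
A^⊗3 =
  [3, 3]
  [8, 8]

Each entry (A^⊗3)_ij equals the minimum over all length-3 walks i = v_0 → v_1 → … → v_3 = j of Σ_t A[v_t][v_{t+1}]. For example, for (i, j) = (0, 1) we minimise over 4 possible intermediate vertex sequences; the minimum is 3, attained along the walk 0 → 0 → 0 → 1.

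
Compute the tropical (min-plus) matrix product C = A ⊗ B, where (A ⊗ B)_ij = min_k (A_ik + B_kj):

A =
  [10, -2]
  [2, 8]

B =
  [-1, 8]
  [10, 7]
A ⊗ B =
  [8, 5]
  [1, 10]

Apply the min-plus product entry-by-entry:
  C[0][0] = min over k of (A[0][0] + B[0][0] = 10 + -1 = 9, A[0][1] + B[1][0] = -2 + 10 = 8) = 8 (attained at k = 1)
  C[0][1] = min over k of (A[0][0] + B[0][1] = 10 + 8 = 18, A[0][1] + B[1][1] = -2 + 7 = 5) = 5 (attained at k = 1)
  C[1][0] = min over k of (A[1][0] + B[0][0] = 2 + -1 = 1, A[1][1] + B[1][0] = 8 + 10 = 18) = 1 (attained at k = 0)
  C[1][1] = min over k of (A[1][0] + B[0][1] = 2 + 8 = 10, A[1][1] + B[1][1] = 8 + 7 = 15) = 10 (attained at k = 0)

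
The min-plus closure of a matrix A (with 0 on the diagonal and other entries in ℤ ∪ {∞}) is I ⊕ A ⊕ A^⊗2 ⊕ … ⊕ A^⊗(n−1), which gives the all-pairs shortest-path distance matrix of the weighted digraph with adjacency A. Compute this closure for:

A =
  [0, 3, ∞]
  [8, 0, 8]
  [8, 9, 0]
Closure =
  [0, 3, 11]
  [8, 0, 8]
  [8, 9, 0]

This is the Floyd-Warshall all-pairs shortest-path computation. For each intermediate vertex k = 0, 1, …, 2, update dist[i][j] ← min(dist[i][j], dist[i][k] + dist[k][j]). The final matrix gives, for each (i, j), the minimum total weight of any directed path from i to j (possibly empty when i = j).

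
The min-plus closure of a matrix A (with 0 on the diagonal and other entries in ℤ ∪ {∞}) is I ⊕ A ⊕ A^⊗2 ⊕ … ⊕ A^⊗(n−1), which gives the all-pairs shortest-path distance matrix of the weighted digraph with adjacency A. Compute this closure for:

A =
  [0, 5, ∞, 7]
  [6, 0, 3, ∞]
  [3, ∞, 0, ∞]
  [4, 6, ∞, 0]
Closure =
  [0, 5, 8, 7]
  [6, 0, 3, 13]
  [3, 8, 0, 10]
  [4, 6, 9, 0]

This is the Floyd-Warshall all-pairs shortest-path computation. For each intermediate vertex k = 0, 1, …, 3, update dist[i][j] ← min(dist[i][j], dist[i][k] + dist[k][j]). The final matrix gives, for each (i, j), the minimum total weight of any directed path from i to j (possibly empty when i = j).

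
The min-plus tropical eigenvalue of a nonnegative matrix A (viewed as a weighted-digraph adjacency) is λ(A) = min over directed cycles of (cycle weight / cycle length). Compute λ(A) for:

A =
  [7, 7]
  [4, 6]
λ(A) = 11/2

Enumerate directed cycles and compute their means (weight / length). Sample:
  cycle 0 → 0: weight = 7, length = 1, mean = 7/1 ≈ 7.000
  cycle 1 → 1: weight = 6, length = 1, mean = 6/1 ≈ 6.000
  cycle 0 → 1 → 0: weight = 11, length = 2, mean = 11/2 ≈ 5.500
  cycle 1 → 0 → 1: weight = 11, length = 2, mean = 11/2 ≈ 5.500
Minimum mean = 5.500, attained e.g. along the cycle 0 → 1 → 0 with weight 11 and length 2. So λ(A) = 11/2 = 11/2.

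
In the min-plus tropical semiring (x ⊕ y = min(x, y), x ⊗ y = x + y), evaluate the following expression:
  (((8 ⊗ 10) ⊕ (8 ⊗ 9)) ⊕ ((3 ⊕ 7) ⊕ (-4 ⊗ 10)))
(((8 ⊗ 10) ⊕ (8 ⊗ 9)) ⊕ ((3 ⊕ 7) ⊕ (-4 ⊗ 10))) = 3

Expand innermost to outermost. Recall ⊕ takes the minimum of its arguments and ⊗ takes their sum. Working out the expression (((8 ⊗ 10) ⊕ (8 ⊗ 9)) ⊕ ((3 ⊕ 7) ⊕ (-4 ⊗ 10))) gives 3.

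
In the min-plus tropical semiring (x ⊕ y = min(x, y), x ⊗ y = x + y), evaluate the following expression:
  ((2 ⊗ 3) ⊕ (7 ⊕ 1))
((2 ⊗ 3) ⊕ (7 ⊕ 1)) = 1

Expand innermost to outermost. Recall ⊕ takes the minimum of its arguments and ⊗ takes their sum. Working out the expression ((2 ⊗ 3) ⊕ (7 ⊕ 1)) gives 1.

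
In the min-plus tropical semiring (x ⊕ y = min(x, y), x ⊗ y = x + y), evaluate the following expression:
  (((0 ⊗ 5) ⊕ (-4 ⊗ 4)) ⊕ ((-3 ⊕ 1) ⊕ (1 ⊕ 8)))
(((0 ⊗ 5) ⊕ (-4 ⊗ 4)) ⊕ ((-3 ⊕ 1) ⊕ (1 ⊕ 8))) = -3

Expand innermost to outermost. Recall ⊕ takes the minimum of its arguments and ⊗ takes their sum. Working out the expression (((0 ⊗ 5) ⊕ (-4 ⊗ 4)) ⊕ ((-3 ⊕ 1) ⊕ (1 ⊕ 8))) gives -3.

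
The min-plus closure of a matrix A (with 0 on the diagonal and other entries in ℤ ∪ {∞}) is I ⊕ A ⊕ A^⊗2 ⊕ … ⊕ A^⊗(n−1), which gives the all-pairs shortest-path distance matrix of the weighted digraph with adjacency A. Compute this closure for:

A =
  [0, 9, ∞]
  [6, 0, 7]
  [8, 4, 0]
Closure =
  [0, 9, 16]
  [6, 0, 7]
  [8, 4, 0]

This is the Floyd-Warshall all-pairs shortest-path computation. For each intermediate vertex k = 0, 1, …, 2, update dist[i][j] ← min(dist[i][j], dist[i][k] + dist[k][j]). The final matrix gives, for each (i, j), the minimum total weight of any directed path from i to j (possibly empty when i = j).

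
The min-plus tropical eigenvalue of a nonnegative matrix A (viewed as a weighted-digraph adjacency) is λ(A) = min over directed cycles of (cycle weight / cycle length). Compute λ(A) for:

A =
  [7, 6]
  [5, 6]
λ(A) = 11/2

Enumerate directed cycles and compute their means (weight / length). Sample:
  cycle 0 → 0: weight = 7, length = 1, mean = 7/1 ≈ 7.000
  cycle 1 → 1: weight = 6, length = 1, mean = 6/1 ≈ 6.000
  cycle 0 → 1 → 0: weight = 11, length = 2, mean = 11/2 ≈ 5.500
  cycle 1 → 0 → 1: weight = 11, length = 2, mean = 11/2 ≈ 5.500
Minimum mean = 5.500, attained e.g. along the cycle 0 → 1 → 0 with weight 11 and length 2. So λ(A) = 11/2 = 11/2.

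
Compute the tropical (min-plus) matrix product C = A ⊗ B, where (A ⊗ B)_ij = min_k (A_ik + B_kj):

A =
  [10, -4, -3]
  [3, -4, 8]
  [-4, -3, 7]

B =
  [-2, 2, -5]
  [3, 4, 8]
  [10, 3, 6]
A ⊗ B =
  [-1, 0, 3]
  [-1, 0, -2]
  [-6, -2, -9]

Apply the min-plus product entry-by-entry:
  C[0][0] = min over k of (A[0][0] + B[0][0] = 10 + -2 = 8, A[0][1] + B[1][0] = -4 + 3 = -1, A[0][2] + B[2][0] = -3 + 10 = 7) = -1 (attained at k = 1)
  C[0][1] = min over k of (A[0][0] + B[0][1] = 10 + 2 = 12, A[0][1] + B[1][1] = -4 + 4 = 0, A[0][2] + B[2][1] = -3 + 3 = 0) = 0 (attained at k = 1)
  C[0][2] = min over k of (A[0][0] + B[0][2] = 10 + -5 = 5, A[0][1] + B[1][2] = -4 + 8 = 4, A[0][2] + B[2][2] = -3 + 6 = 3) = 3 (attained at k = 2)
  C[1][0] = min over k of (A[1][0] + B[0][0] = 3 + -2 = 1, A[1][1] + B[1][0] = -4 + 3 = -1, A[1][2] + B[2][0] = 8 + 10 = 18) = -1 (attained at k = 1)
  C[1][1] = min over k of (A[1][0] + B[0][1] = 3 + 2 = 5, A[1][1] + B[1][1] = -4 + 4 = 0, A[1][2] + B[2][1] = 8 + 3 = 11) = 0 (attained at k = 1)
  C[1][2] = min over k of (A[1][0] + B[0][2] = 3 + -5 = -2, A[1][1] + B[1][2] = -4 + 8 = 4, A[1][2] + B[2][2] = 8 + 6 = 14) = -2 (attained at k = 0)
  C[2][0] = min over k of (A[2][0] + B[0][0] = -4 + -2 = -6, A[2][1] + B[1][0] = -3 + 3 = 0, A[2][2] + B[2][0] = 7 + 10 = 17) = -6 (attained at k = 0)
  C[2][1] = min over k of (A[2][0] + B[0][1] = -4 + 2 = -2, A[2][1] + B[1][1] = -3 + 4 = 1, A[2][2] + B[2][1] = 7 + 3 = 10) = -2 (attained at k = 0)
  C[2][2] = min over k of (A[2][0] + B[0][2] = -4 + -5 = -9, A[2][1] + B[1][2] = -3 + 8 = 5, A[2][2] + B[2][2] = 7 + 6 = 13) = -9 (attained at k = 0)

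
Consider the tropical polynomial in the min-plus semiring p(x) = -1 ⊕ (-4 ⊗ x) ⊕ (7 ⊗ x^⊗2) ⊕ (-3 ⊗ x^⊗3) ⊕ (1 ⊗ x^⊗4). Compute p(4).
p(4) = -1

A tropical monomial a ⊗ x^⊗i evaluates to a + i · x. Evaluating each term at x = 4:
  Term 0 contributes -1 + 0 · 4 = -1
  Term 1 contributes -4 + 1 · 4 = 0
  Term 2 contributes 7 + 2 · 4 = 15
  Term 3 contributes -3 + 3 · 4 = 9
  Term 4 contributes 1 + 4 · 4 = 17
p(4) = ⊕ of these = min[-1, 0, 15, 9, 17] = -1.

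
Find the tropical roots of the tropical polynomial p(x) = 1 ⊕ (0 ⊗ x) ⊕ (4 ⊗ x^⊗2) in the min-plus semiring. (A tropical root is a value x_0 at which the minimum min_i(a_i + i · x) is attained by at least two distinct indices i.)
Roots: {-4, 1}

Each tropical root is a break point of the lower envelope of the lines y = a_i + i · x (there are 3 lines, with slopes 0, 1, ..., 2). Only the lines that attain the minimum somewhere contribute to roots; other lines are dominated. Here the surviving (envelope) indices are i = 2, i = 1, i = 0.
Intersections between consecutive envelope lines give the roots: for adjacent envelope indices i < j the intersection is x = (a_i − a_j) / (j − i). Reading off the sorted break points: {-4, 1}.
Verification: at each break x_0, at least two indices attain the minimum of min_i(a_i + i · x_0).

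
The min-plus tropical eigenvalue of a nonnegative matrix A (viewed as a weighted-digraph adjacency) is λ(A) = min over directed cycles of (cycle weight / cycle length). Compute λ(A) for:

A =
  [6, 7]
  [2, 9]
λ(A) = 9/2

Enumerate directed cycles and compute their means (weight / length). Sample:
  cycle 0 → 0: weight = 6, length = 1, mean = 6/1 ≈ 6.000
  cycle 1 → 1: weight = 9, length = 1, mean = 9/1 ≈ 9.000
  cycle 0 → 1 → 0: weight = 9, length = 2, mean = 9/2 ≈ 4.500
  cycle 1 → 0 → 1: weight = 9, length = 2, mean = 9/2 ≈ 4.500
Minimum mean = 4.500, attained e.g. along the cycle 0 → 1 → 0 with weight 9 and length 2. So λ(A) = 9/2 = 9/2.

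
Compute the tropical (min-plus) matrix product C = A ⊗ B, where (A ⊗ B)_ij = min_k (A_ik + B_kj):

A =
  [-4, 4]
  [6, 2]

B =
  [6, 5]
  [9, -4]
A ⊗ B =
  [2, 0]
  [11, -2]

Apply the min-plus product entry-by-entry:
  C[0][0] = min over k of (A[0][0] + B[0][0] = -4 + 6 = 2, A[0][1] + B[1][0] = 4 + 9 = 13) = 2 (attained at k = 0)
  C[0][1] = min over k of (A[0][0] + B[0][1] = -4 + 5 = 1, A[0][1] + B[1][1] = 4 + -4 = 0) = 0 (attained at k = 1)
  C[1][0] = min over k of (A[1][0] + B[0][0] = 6 + 6 = 12, A[1][1] + B[1][0] = 2 + 9 = 11) = 11 (attained at k = 1)
  C[1][1] = min over k of (A[1][0] + B[0][1] = 6 + 5 = 11, A[1][1] + B[1][1] = 2 + -4 = -2) = -2 (attained at k = 1)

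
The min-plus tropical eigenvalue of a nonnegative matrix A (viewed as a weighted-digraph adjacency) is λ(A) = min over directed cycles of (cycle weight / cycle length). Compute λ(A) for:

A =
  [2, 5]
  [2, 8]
λ(A) = 2

Enumerate directed cycles and compute their means (weight / length). Sample:
  cycle 0 → 0: weight = 2, length = 1, mean = 2/1 ≈ 2.000
  cycle 1 → 1: weight = 8, length = 1, mean = 8/1 ≈ 8.000
  cycle 0 → 1 → 0: weight = 7, length = 2, mean = 7/2 ≈ 3.500
  cycle 1 → 0 → 1: weight = 7, length = 2, mean = 7/2 ≈ 3.500
Minimum mean = 2.000, attained e.g. along the cycle 0 → 0 with weight 2 and length 1. So λ(A) = 2/1 = 2.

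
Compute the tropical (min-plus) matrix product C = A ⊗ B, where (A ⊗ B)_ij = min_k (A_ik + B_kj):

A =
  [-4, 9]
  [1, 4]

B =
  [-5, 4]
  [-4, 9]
A ⊗ B =
  [-9, 0]
  [-4, 5]

Apply the min-plus product entry-by-entry:
  C[0][0] = min over k of (A[0][0] + B[0][0] = -4 + -5 = -9, A[0][1] + B[1][0] = 9 + -4 = 5) = -9 (attained at k = 0)
  C[0][1] = min over k of (A[0][0] + B[0][1] = -4 + 4 = 0, A[0][1] + B[1][1] = 9 + 9 = 18) = 0 (attained at k = 0)
  C[1][0] = min over k of (A[1][0] + B[0][0] = 1 + -5 = -4, A[1][1] + B[1][0] = 4 + -4 = 0) = -4 (attained at k = 0)
  C[1][1] = min over k of (A[1][0] + B[0][1] = 1 + 4 = 5, A[1][1] + B[1][1] = 4 + 9 = 13) = 5 (attained at k = 0)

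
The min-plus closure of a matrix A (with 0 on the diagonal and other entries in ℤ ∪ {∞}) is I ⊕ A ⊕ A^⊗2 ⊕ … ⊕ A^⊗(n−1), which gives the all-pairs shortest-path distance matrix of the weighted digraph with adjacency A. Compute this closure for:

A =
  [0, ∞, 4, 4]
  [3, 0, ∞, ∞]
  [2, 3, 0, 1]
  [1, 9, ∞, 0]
Closure =
  [0, 7, 4, 4]
  [3, 0, 7, 7]
  [2, 3, 0, 1]
  [1, 8, 5, 0]

This is the Floyd-Warshall all-pairs shortest-path computation. For each intermediate vertex k = 0, 1, …, 3, update dist[i][j] ← min(dist[i][j], dist[i][k] + dist[k][j]). The final matrix gives, for each (i, j), the minimum total weight of any directed path from i to j (possibly empty when i = j).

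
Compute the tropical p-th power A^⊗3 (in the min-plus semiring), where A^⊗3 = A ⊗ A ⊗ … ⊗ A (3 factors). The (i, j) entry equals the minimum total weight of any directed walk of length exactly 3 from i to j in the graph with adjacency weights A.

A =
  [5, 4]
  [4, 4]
A^⊗3 =
  [12, 12]
  [12, 12]

Each entry (A^⊗3)_ij equals the minimum over all length-3 walks i = v_0 → v_1 → … → v_3 = j of Σ_t A[v_t][v_{t+1}]. For example, for (i, j) = (0, 1) we minimise over 4 possible intermediate vertex sequences; the minimum is 12, attained along the walk 0 → 1 → 0 → 1.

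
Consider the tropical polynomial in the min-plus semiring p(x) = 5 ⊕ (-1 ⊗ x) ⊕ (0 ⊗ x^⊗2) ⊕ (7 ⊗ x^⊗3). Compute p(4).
p(4) = 3

A tropical monomial a ⊗ x^⊗i evaluates to a + i · x. Evaluating each term at x = 4:
  Term 0 contributes 5 + 0 · 4 = 5
  Term 1 contributes -1 + 1 · 4 = 3
  Term 2 contributes 0 + 2 · 4 = 8
  Term 3 contributes 7 + 3 · 4 = 19
p(4) = ⊕ of these = min[5, 3, 8, 19] = 3.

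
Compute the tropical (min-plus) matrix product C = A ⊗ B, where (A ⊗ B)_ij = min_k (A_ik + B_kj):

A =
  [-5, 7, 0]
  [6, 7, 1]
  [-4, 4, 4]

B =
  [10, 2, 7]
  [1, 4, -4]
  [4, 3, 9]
A ⊗ B =
  [4, -3, 2]
  [5, 4, 3]
  [5, -2, 0]

Apply the min-plus product entry-by-entry:
  C[0][0] = min over k of (A[0][0] + B[0][0] = -5 + 10 = 5, A[0][1] + B[1][0] = 7 + 1 = 8, A[0][2] + B[2][0] = 0 + 4 = 4) = 4 (attained at k = 2)
  C[0][1] = min over k of (A[0][0] + B[0][1] = -5 + 2 = -3, A[0][1] + B[1][1] = 7 + 4 = 11, A[0][2] + B[2][1] = 0 + 3 = 3) = -3 (attained at k = 0)
  C[0][2] = min over k of (A[0][0] + B[0][2] = -5 + 7 = 2, A[0][1] + B[1][2] = 7 + -4 = 3, A[0][2] + B[2][2] = 0 + 9 = 9) = 2 (attained at k = 0)
  C[1][0] = min over k of (A[1][0] + B[0][0] = 6 + 10 = 16, A[1][1] + B[1][0] = 7 + 1 = 8, A[1][2] + B[2][0] = 1 + 4 = 5) = 5 (attained at k = 2)
  C[1][1] = min over k of (A[1][0] + B[0][1] = 6 + 2 = 8, A[1][1] + B[1][1] = 7 + 4 = 11, A[1][2] + B[2][1] = 1 + 3 = 4) = 4 (attained at k = 2)
  C[1][2] = min over k of (A[1][0] + B[0][2] = 6 + 7 = 13, A[1][1] + B[1][2] = 7 + -4 = 3, A[1][2] + B[2][2] = 1 + 9 = 10) = 3 (attained at k = 1)
  C[2][0] = min over k of (A[2][0] + B[0][0] = -4 + 10 = 6, A[2][1] + B[1][0] = 4 + 1 = 5, A[2][2] + B[2][0] = 4 + 4 = 8) = 5 (attained at k = 1)
  C[2][1] = min over k of (A[2][0] + B[0][1] = -4 + 2 = -2, A[2][1] + B[1][1] = 4 + 4 = 8, A[2][2] + B[2][1] = 4 + 3 = 7) = -2 (attained at k = 0)
  C[2][2] = min over k of (A[2][0] + B[0][2] = -4 + 7 = 3, A[2][1] + B[1][2] = 4 + -4 = 0, A[2][2] + B[2][2] = 4 + 9 = 13) = 0 (attained at k = 1)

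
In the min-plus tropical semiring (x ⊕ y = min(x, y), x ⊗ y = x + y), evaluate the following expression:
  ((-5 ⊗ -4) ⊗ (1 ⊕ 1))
((-5 ⊗ -4) ⊗ (1 ⊕ 1)) = -8

Expand innermost to outermost. Recall ⊕ takes the minimum of its arguments and ⊗ takes their sum. Working out the expression ((-5 ⊗ -4) ⊗ (1 ⊕ 1)) gives -8.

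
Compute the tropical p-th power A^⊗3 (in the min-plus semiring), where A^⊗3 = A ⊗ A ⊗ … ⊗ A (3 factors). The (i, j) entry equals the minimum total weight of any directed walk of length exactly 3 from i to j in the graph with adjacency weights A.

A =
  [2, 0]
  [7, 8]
A^⊗3 =
  [6, 4]
  [11, 9]

Each entry (A^⊗3)_ij equals the minimum over all length-3 walks i = v_0 → v_1 → … → v_3 = j of Σ_t A[v_t][v_{t+1}]. For example, for (i, j) = (0, 1) we minimise over 4 possible intermediate vertex sequences; the minimum is 4, attained along the walk 0 → 0 → 0 → 1.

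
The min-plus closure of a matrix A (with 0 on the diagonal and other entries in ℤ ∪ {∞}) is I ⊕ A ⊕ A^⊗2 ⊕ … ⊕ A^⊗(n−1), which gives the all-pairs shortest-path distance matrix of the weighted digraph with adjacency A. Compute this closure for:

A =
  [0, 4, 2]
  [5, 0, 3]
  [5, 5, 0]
Closure =
  [0, 4, 2]
  [5, 0, 3]
  [5, 5, 0]

This is the Floyd-Warshall all-pairs shortest-path computation. For each intermediate vertex k = 0, 1, …, 2, update dist[i][j] ← min(dist[i][j], dist[i][k] + dist[k][j]). The final matrix gives, for each (i, j), the minimum total weight of any directed path from i to j (possibly empty when i = j).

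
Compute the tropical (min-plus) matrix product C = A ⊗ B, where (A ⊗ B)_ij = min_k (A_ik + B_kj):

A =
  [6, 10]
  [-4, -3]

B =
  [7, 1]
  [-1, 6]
A ⊗ B =
  [9, 7]
  [-4, -3]

Apply the min-plus product entry-by-entry:
  C[0][0] = min over k of (A[0][0] + B[0][0] = 6 + 7 = 13, A[0][1] + B[1][0] = 10 + -1 = 9) = 9 (attained at k = 1)
  C[0][1] = min over k of (A[0][0] + B[0][1] = 6 + 1 = 7, A[0][1] + B[1][1] = 10 + 6 = 16) = 7 (attained at k = 0)
  C[1][0] = min over k of (A[1][0] + B[0][0] = -4 + 7 = 3, A[1][1] + B[1][0] = -3 + -1 = -4) = -4 (attained at k = 1)
  C[1][1] = min over k of (A[1][0] + B[0][1] = -4 + 1 = -3, A[1][1] + B[1][1] = -3 + 6 = 3) = -3 (attained at k = 0)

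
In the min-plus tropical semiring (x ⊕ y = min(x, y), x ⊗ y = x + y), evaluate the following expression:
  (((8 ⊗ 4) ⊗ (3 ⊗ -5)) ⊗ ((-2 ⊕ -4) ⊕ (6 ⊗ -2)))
(((8 ⊗ 4) ⊗ (3 ⊗ -5)) ⊗ ((-2 ⊕ -4) ⊕ (6 ⊗ -2))) = 6

Expand innermost to outermost. Recall ⊕ takes the minimum of its arguments and ⊗ takes their sum. Working out the expression (((8 ⊗ 4) ⊗ (3 ⊗ -5)) ⊗ ((-2 ⊕ -4) ⊕ (6 ⊗ -2))) gives 6.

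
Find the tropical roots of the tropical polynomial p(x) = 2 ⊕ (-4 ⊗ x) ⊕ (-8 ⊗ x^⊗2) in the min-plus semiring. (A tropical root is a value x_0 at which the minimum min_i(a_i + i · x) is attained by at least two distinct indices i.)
Roots: {4, 6}

Each tropical root is a break point of the lower envelope of the lines y = a_i + i · x (there are 3 lines, with slopes 0, 1, ..., 2). Only the lines that attain the minimum somewhere contribute to roots; other lines are dominated. Here the surviving (envelope) indices are i = 2, i = 1, i = 0.
Intersections between consecutive envelope lines give the roots: for adjacent envelope indices i < j the intersection is x = (a_i − a_j) / (j − i). Reading off the sorted break points: {4, 6}.
Verification: at each break x_0, at least two indices attain the minimum of min_i(a_i + i · x_0).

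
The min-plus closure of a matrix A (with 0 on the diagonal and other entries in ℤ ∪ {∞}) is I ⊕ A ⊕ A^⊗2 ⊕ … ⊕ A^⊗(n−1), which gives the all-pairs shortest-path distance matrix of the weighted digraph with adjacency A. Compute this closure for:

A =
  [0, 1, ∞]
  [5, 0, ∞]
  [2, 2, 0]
Closure =
  [0, 1, ∞]
  [5, 0, ∞]
  [2, 2, 0]

This is the Floyd-Warshall all-pairs shortest-path computation. For each intermediate vertex k = 0, 1, …, 2, update dist[i][j] ← min(dist[i][j], dist[i][k] + dist[k][j]). The final matrix gives, for each (i, j), the minimum total weight of any directed path from i to j (possibly empty when i = j).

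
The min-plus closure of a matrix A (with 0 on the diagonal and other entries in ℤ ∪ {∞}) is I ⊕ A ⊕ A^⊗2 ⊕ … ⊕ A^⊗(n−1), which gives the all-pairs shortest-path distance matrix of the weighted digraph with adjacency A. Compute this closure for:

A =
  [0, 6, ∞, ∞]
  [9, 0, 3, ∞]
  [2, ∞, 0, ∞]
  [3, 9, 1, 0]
Closure =
  [0, 6, 9, ∞]
  [5, 0, 3, ∞]
  [2, 8, 0, ∞]
  [3, 9, 1, 0]

This is the Floyd-Warshall all-pairs shortest-path computation. For each intermediate vertex k = 0, 1, …, 3, update dist[i][j] ← min(dist[i][j], dist[i][k] + dist[k][j]). The final matrix gives, for each (i, j), the minimum total weight of any directed path from i to j (possibly empty when i = j).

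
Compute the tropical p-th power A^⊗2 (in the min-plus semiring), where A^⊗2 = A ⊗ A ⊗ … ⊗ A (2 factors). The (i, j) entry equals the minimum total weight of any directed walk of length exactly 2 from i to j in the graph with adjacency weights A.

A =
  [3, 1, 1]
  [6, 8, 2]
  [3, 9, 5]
A^⊗2 =
  [4, 4, 3]
  [5, 7, 7]
  [6, 4, 4]

Each entry (A^⊗2)_ij equals the minimum over all length-2 walks i = v_0 → v_1 → … → v_2 = j of Σ_t A[v_t][v_{t+1}]. For example, for (i, j) = (0, 2) we minimise over 3 possible intermediate vertex sequences; the minimum is 3, attained along the walk 0 → 1 → 2.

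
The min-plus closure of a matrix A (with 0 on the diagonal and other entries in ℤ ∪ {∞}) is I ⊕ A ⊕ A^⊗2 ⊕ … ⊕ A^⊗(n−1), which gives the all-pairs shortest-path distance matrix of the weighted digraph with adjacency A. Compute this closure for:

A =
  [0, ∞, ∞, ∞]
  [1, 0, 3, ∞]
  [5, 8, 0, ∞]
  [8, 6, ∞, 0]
Closure =
  [0, ∞, ∞, ∞]
  [1, 0, 3, ∞]
  [5, 8, 0, ∞]
  [7, 6, 9, 0]

This is the Floyd-Warshall all-pairs shortest-path computation. For each intermediate vertex k = 0, 1, …, 3, update dist[i][j] ← min(dist[i][j], dist[i][k] + dist[k][j]). The final matrix gives, for each (i, j), the minimum total weight of any directed path from i to j (possibly empty when i = j).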